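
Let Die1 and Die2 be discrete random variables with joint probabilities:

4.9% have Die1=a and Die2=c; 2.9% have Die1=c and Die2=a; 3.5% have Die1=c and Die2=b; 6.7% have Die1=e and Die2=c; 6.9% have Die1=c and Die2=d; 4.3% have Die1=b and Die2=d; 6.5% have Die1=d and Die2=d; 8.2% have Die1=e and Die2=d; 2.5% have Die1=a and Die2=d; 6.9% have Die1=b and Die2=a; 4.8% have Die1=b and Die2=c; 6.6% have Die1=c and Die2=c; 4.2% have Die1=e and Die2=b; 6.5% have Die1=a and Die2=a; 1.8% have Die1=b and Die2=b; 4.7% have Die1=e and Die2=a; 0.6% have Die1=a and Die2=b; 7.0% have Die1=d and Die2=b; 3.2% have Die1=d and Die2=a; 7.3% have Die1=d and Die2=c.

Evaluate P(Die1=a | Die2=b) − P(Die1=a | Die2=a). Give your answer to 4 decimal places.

P(Die2=b) = 0.006 + 0.018 + 0.035 + 0.070 + 0.042 = 0.171; P(Die1=a | Die2=b) = 0.006/0.171 = 0.03509.
P(Die2=a) = 0.065 + 0.069 + 0.029 + 0.032 + 0.047 = 0.242; P(Die1=a | Die2=a) = 0.065/0.242 = 0.26860.
Difference = -0.2335.

-0.2335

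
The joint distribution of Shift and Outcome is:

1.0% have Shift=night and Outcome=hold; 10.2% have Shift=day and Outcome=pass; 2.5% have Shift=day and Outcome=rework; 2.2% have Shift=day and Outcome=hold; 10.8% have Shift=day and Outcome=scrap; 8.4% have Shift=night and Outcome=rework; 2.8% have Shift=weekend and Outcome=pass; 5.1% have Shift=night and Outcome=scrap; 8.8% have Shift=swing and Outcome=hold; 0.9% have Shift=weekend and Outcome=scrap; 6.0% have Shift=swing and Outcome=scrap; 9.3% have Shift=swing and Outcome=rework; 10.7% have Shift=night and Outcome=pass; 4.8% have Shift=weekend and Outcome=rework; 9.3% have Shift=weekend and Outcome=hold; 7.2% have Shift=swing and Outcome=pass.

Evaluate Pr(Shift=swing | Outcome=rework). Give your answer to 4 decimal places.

P(Outcome=rework) = 0.025 + 0.093 + 0.084 + 0.048 = 0.250.
P(Shift=swing | Outcome=rework) = 0.093/0.250 = 0.3720.

0.3720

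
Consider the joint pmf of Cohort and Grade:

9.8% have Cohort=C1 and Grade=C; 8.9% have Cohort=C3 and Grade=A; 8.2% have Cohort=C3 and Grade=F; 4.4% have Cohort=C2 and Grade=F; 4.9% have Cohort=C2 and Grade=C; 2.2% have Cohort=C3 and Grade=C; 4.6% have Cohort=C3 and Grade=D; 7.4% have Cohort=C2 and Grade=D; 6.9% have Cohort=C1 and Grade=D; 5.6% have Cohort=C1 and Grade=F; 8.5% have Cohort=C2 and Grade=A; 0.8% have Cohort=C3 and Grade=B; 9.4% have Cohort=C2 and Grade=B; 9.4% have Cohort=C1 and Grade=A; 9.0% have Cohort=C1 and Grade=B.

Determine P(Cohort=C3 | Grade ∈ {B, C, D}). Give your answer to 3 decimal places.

0.138

P(Grade=B) = 0.090 + 0.094 + 0.008 = 0.192.
P(Grade=C) = 0.098 + 0.049 + 0.022 = 0.169.
P(Grade=D) = 0.069 + 0.074 + 0.046 = 0.189.
P(Grade ∈ {B, C, D}) = 0.192 + 0.169 + 0.189 = 0.550; P(Cohort=C3, Grade ∈ {B, C, D}) = 0.008 + 0.022 + 0.046 = 0.076.
P(Cohort=C3 | Grade ∈ {B, C, D}) = 0.076/0.550 = 0.138.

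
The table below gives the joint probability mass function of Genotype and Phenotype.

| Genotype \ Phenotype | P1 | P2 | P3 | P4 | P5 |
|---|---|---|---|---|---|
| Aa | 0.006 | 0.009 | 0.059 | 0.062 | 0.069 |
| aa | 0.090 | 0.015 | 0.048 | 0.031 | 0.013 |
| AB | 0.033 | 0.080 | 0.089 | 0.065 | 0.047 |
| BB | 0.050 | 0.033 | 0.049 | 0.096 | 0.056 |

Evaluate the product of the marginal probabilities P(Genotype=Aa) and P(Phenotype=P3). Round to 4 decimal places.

P(Genotype=Aa) = 0.006 + 0.009 + 0.059 + 0.062 + 0.069 = 0.205.
P(Phenotype=P3) = 0.059 + 0.048 + 0.089 + 0.049 = 0.245.
Product: 0.205 × 0.245 = 0.0502.

0.0502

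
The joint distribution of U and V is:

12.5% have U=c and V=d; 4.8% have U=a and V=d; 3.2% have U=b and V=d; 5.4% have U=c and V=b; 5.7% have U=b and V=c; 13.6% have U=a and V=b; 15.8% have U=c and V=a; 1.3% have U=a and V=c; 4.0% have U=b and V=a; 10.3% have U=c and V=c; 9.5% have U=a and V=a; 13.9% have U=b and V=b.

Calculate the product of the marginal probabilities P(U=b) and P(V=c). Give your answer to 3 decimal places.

0.046

P(U=b) = 0.040 + 0.139 + 0.057 + 0.032 = 0.268.
P(V=c) = 0.013 + 0.057 + 0.103 = 0.173.
Product: 0.268 × 0.173 = 0.046.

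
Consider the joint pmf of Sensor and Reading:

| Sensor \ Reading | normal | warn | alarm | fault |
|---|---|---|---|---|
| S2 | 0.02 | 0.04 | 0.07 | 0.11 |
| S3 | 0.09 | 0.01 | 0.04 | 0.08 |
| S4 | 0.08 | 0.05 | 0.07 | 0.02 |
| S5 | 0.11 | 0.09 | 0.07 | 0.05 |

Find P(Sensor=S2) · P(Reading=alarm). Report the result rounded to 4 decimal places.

0.0600

P(Sensor=S2) = 0.02 + 0.04 + 0.07 + 0.11 = 0.24.
P(Reading=alarm) = 0.07 + 0.04 + 0.07 + 0.07 = 0.25.
Product: 0.24 × 0.25 = 0.0600.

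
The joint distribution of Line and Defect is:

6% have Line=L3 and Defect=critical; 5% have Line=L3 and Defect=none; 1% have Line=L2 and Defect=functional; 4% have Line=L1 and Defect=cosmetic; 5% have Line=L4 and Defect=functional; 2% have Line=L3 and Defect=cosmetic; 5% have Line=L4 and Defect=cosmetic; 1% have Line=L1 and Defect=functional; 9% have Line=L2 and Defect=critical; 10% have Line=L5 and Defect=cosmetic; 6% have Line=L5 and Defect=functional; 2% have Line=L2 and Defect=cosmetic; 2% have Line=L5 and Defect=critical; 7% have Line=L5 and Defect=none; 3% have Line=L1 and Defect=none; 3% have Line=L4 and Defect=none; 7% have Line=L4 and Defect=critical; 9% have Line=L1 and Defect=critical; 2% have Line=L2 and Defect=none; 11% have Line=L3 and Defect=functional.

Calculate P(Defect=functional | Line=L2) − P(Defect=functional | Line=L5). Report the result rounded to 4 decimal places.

-0.1686

P(Line=L2) = 0.02 + 0.02 + 0.01 + 0.09 = 0.14; P(Defect=functional | Line=L2) = 0.01/0.14 = 0.07143.
P(Line=L5) = 0.07 + 0.10 + 0.06 + 0.02 = 0.25; P(Defect=functional | Line=L5) = 0.06/0.25 = 0.24000.
Difference = -0.1686.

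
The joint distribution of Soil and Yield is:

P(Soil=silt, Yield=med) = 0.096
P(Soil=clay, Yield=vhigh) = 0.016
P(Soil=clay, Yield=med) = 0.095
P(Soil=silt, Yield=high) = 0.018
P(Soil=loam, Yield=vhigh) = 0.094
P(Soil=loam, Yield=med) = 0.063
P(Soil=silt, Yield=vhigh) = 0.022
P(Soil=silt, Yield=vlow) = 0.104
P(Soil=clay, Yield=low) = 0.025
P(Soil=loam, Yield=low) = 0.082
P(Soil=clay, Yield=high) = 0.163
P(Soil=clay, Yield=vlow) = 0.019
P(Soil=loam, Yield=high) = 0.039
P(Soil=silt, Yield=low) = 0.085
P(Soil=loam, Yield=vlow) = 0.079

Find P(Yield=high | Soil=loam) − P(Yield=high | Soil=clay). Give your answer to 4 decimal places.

-0.4033

P(Soil=loam) = 0.079 + 0.082 + 0.063 + 0.039 + 0.094 = 0.357; P(Yield=high | Soil=loam) = 0.039/0.357 = 0.10924.
P(Soil=clay) = 0.019 + 0.025 + 0.095 + 0.163 + 0.016 = 0.318; P(Yield=high | Soil=clay) = 0.163/0.318 = 0.51258.
Difference = -0.4033.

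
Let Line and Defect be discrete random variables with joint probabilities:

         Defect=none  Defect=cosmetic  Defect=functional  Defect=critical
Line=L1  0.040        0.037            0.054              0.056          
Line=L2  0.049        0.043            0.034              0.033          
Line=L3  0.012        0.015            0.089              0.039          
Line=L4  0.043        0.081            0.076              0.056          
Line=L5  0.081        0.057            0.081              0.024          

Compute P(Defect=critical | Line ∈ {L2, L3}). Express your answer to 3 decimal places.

P(Line=L2) = 0.049 + 0.043 + 0.034 + 0.033 = 0.159.
P(Line=L3) = 0.012 + 0.015 + 0.089 + 0.039 = 0.155.
P(Line ∈ {L2, L3}) = 0.159 + 0.155 = 0.314; P(Defect=critical, Line ∈ {L2, L3}) = 0.033 + 0.039 = 0.072.
P(Defect=critical | Line ∈ {L2, L3}) = 0.072/0.314 = 0.229.

0.229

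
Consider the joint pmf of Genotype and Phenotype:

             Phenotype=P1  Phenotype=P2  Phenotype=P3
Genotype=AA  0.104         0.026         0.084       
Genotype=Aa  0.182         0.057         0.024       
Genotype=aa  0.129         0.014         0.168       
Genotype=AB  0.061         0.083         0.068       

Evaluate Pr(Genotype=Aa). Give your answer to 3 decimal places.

P(Genotype=Aa) = 0.182 + 0.057 + 0.024 = 0.263.

0.263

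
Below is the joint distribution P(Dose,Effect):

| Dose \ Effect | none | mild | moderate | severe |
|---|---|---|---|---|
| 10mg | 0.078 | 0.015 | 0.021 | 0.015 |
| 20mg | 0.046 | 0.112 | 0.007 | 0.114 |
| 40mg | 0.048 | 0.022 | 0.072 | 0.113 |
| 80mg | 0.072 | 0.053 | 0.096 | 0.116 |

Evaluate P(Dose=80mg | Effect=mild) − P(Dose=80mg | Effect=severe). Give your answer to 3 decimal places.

-0.062

P(Effect=mild) = 0.015 + 0.112 + 0.022 + 0.053 = 0.202; P(Dose=80mg | Effect=mild) = 0.053/0.202 = 0.2624.
P(Effect=severe) = 0.015 + 0.114 + 0.113 + 0.116 = 0.358; P(Dose=80mg | Effect=severe) = 0.116/0.358 = 0.3240.
Difference = -0.062.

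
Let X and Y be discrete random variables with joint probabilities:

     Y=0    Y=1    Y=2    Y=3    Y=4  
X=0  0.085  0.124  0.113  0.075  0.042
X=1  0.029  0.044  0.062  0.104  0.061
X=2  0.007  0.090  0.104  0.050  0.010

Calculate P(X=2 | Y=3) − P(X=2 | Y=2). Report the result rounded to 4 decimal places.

-0.1544

P(Y=3) = 0.075 + 0.104 + 0.050 = 0.229; P(X=2 | Y=3) = 0.050/0.229 = 0.21834.
P(Y=2) = 0.113 + 0.062 + 0.104 = 0.279; P(X=2 | Y=2) = 0.104/0.279 = 0.37276.
Difference = -0.1544.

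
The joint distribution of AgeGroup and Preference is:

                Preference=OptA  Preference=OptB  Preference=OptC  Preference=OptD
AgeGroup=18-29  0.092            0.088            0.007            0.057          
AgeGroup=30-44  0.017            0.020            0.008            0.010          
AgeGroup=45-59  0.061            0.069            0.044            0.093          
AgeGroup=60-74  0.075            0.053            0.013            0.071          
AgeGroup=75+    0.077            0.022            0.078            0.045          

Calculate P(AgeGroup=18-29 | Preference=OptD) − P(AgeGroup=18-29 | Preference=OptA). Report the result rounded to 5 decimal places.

P(Preference=OptD) = 0.057 + 0.010 + 0.093 + 0.071 + 0.045 = 0.276; P(AgeGroup=18-29 | Preference=OptD) = 0.057/0.276 = 0.206522.
P(Preference=OptA) = 0.092 + 0.017 + 0.061 + 0.075 + 0.077 = 0.322; P(AgeGroup=18-29 | Preference=OptA) = 0.092/0.322 = 0.285714.
Difference = -0.07919.

-0.07919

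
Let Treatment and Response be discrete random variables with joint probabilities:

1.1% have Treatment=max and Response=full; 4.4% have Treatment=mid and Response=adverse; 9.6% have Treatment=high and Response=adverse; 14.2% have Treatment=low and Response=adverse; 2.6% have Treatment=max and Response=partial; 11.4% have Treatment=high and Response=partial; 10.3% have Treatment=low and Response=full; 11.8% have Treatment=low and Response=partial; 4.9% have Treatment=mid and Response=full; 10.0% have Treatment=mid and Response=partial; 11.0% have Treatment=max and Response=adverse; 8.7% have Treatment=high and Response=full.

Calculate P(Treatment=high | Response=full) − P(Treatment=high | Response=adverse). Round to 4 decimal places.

0.1031

P(Response=full) = 0.103 + 0.049 + 0.087 + 0.011 = 0.250; P(Treatment=high | Response=full) = 0.087/0.250 = 0.34800.
P(Response=adverse) = 0.142 + 0.044 + 0.096 + 0.110 = 0.392; P(Treatment=high | Response=adverse) = 0.096/0.392 = 0.24490.
Difference = 0.1031.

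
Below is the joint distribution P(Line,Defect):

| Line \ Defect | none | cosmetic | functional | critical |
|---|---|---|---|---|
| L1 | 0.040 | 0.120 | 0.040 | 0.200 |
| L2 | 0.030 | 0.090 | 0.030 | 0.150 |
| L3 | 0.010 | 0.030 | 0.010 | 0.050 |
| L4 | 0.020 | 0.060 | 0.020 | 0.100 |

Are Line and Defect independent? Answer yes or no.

Every cell satisfies P(Line,Defect) = P(Line)·P(Defect). For instance P(Line=L4) = 0.200, P(Defect=functional) = 0.100, and 0.200×0.100 = 0.020 matches the joint entry. So Line and Defect are independent.

yes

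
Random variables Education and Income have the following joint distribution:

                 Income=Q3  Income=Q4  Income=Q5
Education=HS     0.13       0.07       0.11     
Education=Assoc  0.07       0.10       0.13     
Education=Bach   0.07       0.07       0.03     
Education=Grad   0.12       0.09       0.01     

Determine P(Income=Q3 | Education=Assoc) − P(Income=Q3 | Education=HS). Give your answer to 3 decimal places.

-0.186

P(Education=Assoc) = 0.07 + 0.10 + 0.13 = 0.30; P(Income=Q3 | Education=Assoc) = 0.07/0.30 = 0.2333.
P(Education=HS) = 0.13 + 0.07 + 0.11 = 0.31; P(Income=Q3 | Education=HS) = 0.13/0.31 = 0.4194.
Difference = -0.186.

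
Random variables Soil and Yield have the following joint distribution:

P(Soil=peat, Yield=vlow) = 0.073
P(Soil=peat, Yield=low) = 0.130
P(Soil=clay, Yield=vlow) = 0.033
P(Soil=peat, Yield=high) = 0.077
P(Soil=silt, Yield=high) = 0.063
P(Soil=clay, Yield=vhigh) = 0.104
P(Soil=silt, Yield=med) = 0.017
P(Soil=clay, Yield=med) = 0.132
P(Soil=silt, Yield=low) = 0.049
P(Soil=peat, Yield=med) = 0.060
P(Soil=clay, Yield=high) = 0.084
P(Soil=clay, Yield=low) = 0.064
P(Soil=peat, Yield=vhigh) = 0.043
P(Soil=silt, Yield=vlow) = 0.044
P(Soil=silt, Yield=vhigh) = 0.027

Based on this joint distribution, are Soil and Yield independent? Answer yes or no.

P(Soil=clay) = 0.417 and P(Yield=med) = 0.209, so their product is 0.08715, but P(Soil=clay, Yield=med) = 0.132. Since these differ, Soil and Yield are not independent.

no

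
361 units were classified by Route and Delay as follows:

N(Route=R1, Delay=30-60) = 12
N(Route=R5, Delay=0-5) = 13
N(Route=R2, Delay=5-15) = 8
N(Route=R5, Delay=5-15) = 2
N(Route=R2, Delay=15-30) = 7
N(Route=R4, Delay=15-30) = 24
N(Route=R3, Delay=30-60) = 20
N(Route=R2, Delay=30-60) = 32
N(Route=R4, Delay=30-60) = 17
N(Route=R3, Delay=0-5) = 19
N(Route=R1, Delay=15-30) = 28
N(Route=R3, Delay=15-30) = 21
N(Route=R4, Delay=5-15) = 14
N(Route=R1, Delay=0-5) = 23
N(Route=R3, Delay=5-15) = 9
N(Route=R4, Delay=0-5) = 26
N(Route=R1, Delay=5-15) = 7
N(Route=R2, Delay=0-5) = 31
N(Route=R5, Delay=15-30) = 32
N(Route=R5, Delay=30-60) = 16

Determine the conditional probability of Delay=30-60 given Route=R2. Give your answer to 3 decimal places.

Total with Route=R2: 31 + 8 + 7 + 32 = 78.
P(Delay=30-60 | Route=R2) = 32/78 = 0.410.

0.410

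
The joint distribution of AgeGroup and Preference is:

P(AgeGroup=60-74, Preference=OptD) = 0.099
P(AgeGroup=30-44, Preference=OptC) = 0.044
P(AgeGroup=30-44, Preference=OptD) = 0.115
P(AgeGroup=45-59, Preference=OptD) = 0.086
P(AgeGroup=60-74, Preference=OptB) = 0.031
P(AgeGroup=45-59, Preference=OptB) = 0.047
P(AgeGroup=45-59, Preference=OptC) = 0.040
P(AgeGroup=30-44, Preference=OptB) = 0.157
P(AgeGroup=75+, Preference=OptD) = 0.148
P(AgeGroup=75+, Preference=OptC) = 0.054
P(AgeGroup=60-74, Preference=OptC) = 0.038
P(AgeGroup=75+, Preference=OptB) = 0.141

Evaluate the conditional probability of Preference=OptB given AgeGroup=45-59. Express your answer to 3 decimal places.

0.272

P(AgeGroup=45-59) = 0.047 + 0.040 + 0.086 = 0.173.
P(Preference=OptB | AgeGroup=45-59) = 0.047/0.173 = 0.272.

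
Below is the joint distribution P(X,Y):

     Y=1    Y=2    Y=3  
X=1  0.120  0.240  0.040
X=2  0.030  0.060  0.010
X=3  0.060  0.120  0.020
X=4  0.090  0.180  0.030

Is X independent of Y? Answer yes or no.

yes

Every cell satisfies P(X,Y) = P(X)·P(Y). For instance P(X=2) = 0.100, P(Y=2) = 0.600, and 0.100×0.600 = 0.060 matches the joint entry. So X and Y are independent.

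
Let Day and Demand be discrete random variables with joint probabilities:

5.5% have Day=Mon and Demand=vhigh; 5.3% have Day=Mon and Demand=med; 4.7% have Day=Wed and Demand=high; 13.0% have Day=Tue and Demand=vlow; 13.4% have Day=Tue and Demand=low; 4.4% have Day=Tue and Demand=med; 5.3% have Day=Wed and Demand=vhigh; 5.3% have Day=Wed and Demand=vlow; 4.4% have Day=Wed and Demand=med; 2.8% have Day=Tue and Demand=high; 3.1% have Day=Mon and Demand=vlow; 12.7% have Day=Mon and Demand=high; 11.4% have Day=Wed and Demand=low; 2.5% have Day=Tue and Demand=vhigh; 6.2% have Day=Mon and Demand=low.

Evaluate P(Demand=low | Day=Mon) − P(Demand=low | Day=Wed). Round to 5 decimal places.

-0.17754

P(Day=Mon) = 0.031 + 0.062 + 0.053 + 0.127 + 0.055 = 0.328; P(Demand=low | Day=Mon) = 0.062/0.328 = 0.189024.
P(Day=Wed) = 0.053 + 0.114 + 0.044 + 0.047 + 0.053 = 0.311; P(Demand=low | Day=Wed) = 0.114/0.311 = 0.366559.
Difference = -0.17754.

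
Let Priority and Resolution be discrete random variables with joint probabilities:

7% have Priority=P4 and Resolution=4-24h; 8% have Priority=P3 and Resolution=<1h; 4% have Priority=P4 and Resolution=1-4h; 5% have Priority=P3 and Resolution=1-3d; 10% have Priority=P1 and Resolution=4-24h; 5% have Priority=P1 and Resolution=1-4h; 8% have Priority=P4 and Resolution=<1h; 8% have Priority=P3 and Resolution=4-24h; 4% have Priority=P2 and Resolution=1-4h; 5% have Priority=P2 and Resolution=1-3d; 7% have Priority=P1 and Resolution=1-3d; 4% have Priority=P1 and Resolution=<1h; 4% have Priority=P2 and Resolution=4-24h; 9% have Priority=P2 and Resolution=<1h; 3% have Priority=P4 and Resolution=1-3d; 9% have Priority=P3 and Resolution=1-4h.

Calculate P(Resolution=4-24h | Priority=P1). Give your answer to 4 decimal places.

0.3846

P(Priority=P1) = 0.04 + 0.05 + 0.10 + 0.07 = 0.26.
P(Resolution=4-24h | Priority=P1) = 0.10/0.26 = 0.3846.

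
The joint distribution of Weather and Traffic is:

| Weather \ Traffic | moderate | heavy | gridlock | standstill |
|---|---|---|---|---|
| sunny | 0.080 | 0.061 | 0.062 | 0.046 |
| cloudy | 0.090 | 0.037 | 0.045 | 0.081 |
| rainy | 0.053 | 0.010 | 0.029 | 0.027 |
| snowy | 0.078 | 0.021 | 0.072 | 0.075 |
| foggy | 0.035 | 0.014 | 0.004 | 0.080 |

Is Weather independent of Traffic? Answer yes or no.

P(Weather=foggy) = 0.133 and P(Traffic=standstill) = 0.309, so their product is 0.04110, but P(Weather=foggy, Traffic=standstill) = 0.080. Since these differ, Weather and Traffic are not independent.

no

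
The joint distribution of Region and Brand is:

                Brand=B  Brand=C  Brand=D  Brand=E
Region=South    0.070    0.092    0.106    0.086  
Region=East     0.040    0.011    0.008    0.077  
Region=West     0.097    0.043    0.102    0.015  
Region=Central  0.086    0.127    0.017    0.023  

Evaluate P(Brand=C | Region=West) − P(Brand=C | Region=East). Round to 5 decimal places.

0.08643

P(Region=West) = 0.097 + 0.043 + 0.102 + 0.015 = 0.257; P(Brand=C | Region=West) = 0.043/0.257 = 0.167315.
P(Region=East) = 0.040 + 0.011 + 0.008 + 0.077 = 0.136; P(Brand=C | Region=East) = 0.011/0.136 = 0.080882.
Difference = 0.08643.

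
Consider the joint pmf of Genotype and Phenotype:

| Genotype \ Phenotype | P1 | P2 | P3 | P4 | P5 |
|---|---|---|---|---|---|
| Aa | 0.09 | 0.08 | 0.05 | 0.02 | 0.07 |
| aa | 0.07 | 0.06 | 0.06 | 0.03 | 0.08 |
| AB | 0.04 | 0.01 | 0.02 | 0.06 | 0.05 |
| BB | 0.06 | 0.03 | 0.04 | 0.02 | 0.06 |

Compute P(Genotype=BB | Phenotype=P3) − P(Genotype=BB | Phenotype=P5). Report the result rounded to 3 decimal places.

0.005

P(Phenotype=P3) = 0.05 + 0.06 + 0.02 + 0.04 = 0.17; P(Genotype=BB | Phenotype=P3) = 0.04/0.17 = 0.2353.
P(Phenotype=P5) = 0.07 + 0.08 + 0.05 + 0.06 = 0.26; P(Genotype=BB | Phenotype=P5) = 0.06/0.26 = 0.2308.
Difference = 0.005.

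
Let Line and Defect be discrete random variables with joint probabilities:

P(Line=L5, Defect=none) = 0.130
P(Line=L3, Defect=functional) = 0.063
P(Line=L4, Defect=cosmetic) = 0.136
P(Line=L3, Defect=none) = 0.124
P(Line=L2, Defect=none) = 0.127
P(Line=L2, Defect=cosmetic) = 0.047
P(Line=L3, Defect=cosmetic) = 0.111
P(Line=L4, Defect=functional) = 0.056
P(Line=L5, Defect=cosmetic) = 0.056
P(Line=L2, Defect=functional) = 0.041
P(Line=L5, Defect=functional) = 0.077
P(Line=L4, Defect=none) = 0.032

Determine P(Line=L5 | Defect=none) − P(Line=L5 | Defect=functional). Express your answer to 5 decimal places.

-0.01012

P(Defect=none) = 0.127 + 0.124 + 0.032 + 0.130 = 0.413; P(Line=L5 | Defect=none) = 0.130/0.413 = 0.314770.
P(Defect=functional) = 0.041 + 0.063 + 0.056 + 0.077 = 0.237; P(Line=L5 | Defect=functional) = 0.077/0.237 = 0.324895.
Difference = -0.01012.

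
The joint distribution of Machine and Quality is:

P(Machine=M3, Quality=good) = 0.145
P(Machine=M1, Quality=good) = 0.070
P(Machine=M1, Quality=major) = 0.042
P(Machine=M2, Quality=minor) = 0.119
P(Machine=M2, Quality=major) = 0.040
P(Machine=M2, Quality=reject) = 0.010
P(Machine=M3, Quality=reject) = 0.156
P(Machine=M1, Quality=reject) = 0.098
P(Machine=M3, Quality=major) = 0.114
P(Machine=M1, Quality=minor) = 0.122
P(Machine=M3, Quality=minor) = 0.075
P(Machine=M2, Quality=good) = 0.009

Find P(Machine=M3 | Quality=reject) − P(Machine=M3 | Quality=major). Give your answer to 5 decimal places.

0.00928

P(Quality=reject) = 0.098 + 0.010 + 0.156 = 0.264; P(Machine=M3 | Quality=reject) = 0.156/0.264 = 0.590909.
P(Quality=major) = 0.042 + 0.040 + 0.114 = 0.196; P(Machine=M3 | Quality=major) = 0.114/0.196 = 0.581633.
Difference = 0.00928.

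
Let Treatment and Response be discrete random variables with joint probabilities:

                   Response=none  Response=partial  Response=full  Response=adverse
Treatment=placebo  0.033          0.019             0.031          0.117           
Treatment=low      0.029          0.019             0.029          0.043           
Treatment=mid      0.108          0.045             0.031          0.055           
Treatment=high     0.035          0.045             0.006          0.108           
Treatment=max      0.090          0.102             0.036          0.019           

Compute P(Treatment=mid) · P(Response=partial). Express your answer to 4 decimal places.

0.0550

P(Treatment=mid) = 0.108 + 0.045 + 0.031 + 0.055 = 0.239.
P(Response=partial) = 0.019 + 0.019 + 0.045 + 0.045 + 0.102 = 0.230.
Product: 0.239 × 0.230 = 0.0550.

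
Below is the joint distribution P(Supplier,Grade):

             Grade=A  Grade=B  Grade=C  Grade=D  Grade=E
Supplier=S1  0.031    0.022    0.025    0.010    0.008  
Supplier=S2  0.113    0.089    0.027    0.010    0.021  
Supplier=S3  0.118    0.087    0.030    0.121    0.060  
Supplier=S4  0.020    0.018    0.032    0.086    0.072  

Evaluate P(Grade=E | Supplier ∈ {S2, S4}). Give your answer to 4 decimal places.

0.1906

P(Supplier=S2) = 0.113 + 0.089 + 0.027 + 0.010 + 0.021 = 0.260.
P(Supplier=S4) = 0.020 + 0.018 + 0.032 + 0.086 + 0.072 = 0.228.
P(Supplier ∈ {S2, S4}) = 0.260 + 0.228 = 0.488; P(Grade=E, Supplier ∈ {S2, S4}) = 0.021 + 0.072 = 0.093.
P(Grade=E | Supplier ∈ {S2, S4}) = 0.093/0.488 = 0.1906.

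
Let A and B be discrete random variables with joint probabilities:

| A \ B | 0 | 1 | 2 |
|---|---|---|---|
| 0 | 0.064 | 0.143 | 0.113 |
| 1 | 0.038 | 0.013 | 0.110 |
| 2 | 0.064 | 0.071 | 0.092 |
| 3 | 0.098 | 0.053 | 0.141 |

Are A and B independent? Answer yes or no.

P(A=0) = 0.320 and P(B=1) = 0.280, so their product is 0.08960, but P(A=0, B=1) = 0.143. Since these differ, A and B are not independent.

no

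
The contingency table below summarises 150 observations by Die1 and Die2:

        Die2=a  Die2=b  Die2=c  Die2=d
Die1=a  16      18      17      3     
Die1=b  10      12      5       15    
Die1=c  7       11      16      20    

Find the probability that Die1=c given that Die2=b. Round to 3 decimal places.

0.268

Total with Die2=b: 18 + 12 + 11 = 41.
P(Die1=c | Die2=b) = 11/41 = 0.268.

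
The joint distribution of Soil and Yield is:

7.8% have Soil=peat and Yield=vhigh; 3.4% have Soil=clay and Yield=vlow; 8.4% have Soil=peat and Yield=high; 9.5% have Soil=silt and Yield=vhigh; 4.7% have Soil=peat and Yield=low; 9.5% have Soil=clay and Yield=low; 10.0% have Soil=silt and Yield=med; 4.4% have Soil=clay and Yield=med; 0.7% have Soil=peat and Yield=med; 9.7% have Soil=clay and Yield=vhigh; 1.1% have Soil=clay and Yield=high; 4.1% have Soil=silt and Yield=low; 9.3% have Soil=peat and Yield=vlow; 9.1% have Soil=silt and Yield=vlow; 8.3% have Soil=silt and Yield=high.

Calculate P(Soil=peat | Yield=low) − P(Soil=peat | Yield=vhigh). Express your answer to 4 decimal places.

-0.0321

P(Yield=low) = 0.095 + 0.041 + 0.047 = 0.183; P(Soil=peat | Yield=low) = 0.047/0.183 = 0.25683.
P(Yield=vhigh) = 0.097 + 0.095 + 0.078 = 0.270; P(Soil=peat | Yield=vhigh) = 0.078/0.270 = 0.28889.
Difference = -0.0321.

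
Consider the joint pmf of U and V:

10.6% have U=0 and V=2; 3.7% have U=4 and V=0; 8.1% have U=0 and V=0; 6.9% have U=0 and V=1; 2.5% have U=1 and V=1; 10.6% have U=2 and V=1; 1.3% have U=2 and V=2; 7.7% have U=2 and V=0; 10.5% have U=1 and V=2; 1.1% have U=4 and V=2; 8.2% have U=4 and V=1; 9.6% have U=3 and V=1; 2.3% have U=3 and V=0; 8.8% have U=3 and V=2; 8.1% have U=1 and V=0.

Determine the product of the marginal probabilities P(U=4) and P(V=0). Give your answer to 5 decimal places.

P(U=4) = 0.037 + 0.082 + 0.011 = 0.130.
P(V=0) = 0.081 + 0.081 + 0.077 + 0.023 + 0.037 = 0.299.
Product: 0.130 × 0.299 = 0.03887.

0.03887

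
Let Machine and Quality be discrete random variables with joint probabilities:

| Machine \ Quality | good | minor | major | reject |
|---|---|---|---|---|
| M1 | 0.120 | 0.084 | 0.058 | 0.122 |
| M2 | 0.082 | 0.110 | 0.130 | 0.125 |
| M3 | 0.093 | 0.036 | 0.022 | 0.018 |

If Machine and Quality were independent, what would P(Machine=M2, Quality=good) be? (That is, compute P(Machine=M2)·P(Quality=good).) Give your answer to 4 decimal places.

P(Machine=M2) = 0.082 + 0.110 + 0.130 + 0.125 = 0.447.
P(Quality=good) = 0.120 + 0.082 + 0.093 = 0.295.
Product: 0.447 × 0.295 = 0.1319.

0.1319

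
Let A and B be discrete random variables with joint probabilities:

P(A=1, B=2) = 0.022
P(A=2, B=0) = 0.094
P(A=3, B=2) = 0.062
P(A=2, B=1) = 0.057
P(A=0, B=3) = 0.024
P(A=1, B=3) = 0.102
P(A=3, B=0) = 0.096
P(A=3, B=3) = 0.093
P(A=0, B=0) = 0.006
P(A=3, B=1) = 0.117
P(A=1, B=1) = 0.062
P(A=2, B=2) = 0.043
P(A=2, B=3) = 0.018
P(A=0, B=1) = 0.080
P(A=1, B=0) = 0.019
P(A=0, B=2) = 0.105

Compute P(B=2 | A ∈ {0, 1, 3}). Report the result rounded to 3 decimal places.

0.240

P(A=0) = 0.006 + 0.080 + 0.105 + 0.024 = 0.215.
P(A=1) = 0.019 + 0.062 + 0.022 + 0.102 = 0.205.
P(A=3) = 0.096 + 0.117 + 0.062 + 0.093 = 0.368.
P(A ∈ {0, 1, 3}) = 0.215 + 0.205 + 0.368 = 0.788; P(B=2, A ∈ {0, 1, 3}) = 0.105 + 0.022 + 0.062 = 0.189.
P(B=2 | A ∈ {0, 1, 3}) = 0.189/0.788 = 0.240.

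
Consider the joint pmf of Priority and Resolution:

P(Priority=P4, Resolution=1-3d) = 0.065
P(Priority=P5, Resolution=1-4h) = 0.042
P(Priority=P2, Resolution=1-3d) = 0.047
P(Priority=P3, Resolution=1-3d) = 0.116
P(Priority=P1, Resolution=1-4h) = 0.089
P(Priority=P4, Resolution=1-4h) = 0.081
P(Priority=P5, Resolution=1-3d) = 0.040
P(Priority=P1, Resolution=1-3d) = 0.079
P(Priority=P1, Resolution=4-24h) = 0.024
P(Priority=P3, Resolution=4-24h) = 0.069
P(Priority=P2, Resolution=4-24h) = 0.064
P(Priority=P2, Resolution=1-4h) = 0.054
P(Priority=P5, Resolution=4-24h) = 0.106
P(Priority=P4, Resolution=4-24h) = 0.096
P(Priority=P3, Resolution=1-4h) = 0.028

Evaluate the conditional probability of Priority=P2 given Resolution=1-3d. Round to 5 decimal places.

P(Resolution=1-3d) = 0.079 + 0.047 + 0.116 + 0.065 + 0.040 = 0.347.
P(Priority=P2 | Resolution=1-3d) = 0.047/0.347 = 0.13545.

0.13545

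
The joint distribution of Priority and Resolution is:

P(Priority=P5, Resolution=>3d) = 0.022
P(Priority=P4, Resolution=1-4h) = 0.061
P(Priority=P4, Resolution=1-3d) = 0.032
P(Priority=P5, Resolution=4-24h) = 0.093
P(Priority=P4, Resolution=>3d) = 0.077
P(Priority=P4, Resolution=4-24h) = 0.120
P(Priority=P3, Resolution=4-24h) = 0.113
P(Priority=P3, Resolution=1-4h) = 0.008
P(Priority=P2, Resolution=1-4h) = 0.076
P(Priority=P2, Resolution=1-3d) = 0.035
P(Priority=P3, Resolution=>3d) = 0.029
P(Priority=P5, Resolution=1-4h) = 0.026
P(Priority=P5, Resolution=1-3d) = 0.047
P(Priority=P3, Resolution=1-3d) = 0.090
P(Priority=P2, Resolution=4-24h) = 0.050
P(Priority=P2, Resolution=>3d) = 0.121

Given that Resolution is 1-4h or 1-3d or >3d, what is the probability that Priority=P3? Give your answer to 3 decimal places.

P(Resolution=1-4h) = 0.076 + 0.008 + 0.061 + 0.026 = 0.171.
P(Resolution=1-3d) = 0.035 + 0.090 + 0.032 + 0.047 = 0.204.
P(Resolution=>3d) = 0.121 + 0.029 + 0.077 + 0.022 = 0.249.
P(Resolution ∈ {1-4h, 1-3d, >3d}) = 0.171 + 0.204 + 0.249 = 0.624; P(Priority=P3, Resolution ∈ {1-4h, 1-3d, >3d}) = 0.008 + 0.090 + 0.029 = 0.127.
P(Priority=P3 | Resolution ∈ {1-4h, 1-3d, >3d}) = 0.127/0.624 = 0.204.

0.204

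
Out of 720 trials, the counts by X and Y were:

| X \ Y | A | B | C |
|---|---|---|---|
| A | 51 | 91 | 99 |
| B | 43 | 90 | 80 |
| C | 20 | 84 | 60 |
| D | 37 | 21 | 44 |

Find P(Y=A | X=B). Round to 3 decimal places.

0.202

Total with X=B: 43 + 90 + 80 = 213.
P(Y=A | X=B) = 43/213 = 0.202.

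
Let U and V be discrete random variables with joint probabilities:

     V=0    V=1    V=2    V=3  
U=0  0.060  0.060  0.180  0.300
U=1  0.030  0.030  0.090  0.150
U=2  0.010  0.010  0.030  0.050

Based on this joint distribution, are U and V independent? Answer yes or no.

yes

Every cell satisfies P(U,V) = P(U)·P(V). For instance P(U=2) = 0.100, P(V=1) = 0.100, and 0.100×0.100 = 0.010 matches the joint entry. So U and V are independent.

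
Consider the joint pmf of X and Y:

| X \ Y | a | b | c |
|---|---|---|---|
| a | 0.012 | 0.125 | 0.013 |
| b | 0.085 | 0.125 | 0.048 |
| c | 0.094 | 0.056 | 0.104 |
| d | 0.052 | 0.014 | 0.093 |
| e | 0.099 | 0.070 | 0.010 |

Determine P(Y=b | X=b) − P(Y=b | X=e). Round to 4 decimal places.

0.0934

P(X=b) = 0.085 + 0.125 + 0.048 = 0.258; P(Y=b | X=b) = 0.125/0.258 = 0.48450.
P(X=e) = 0.099 + 0.070 + 0.010 = 0.179; P(Y=b | X=e) = 0.070/0.179 = 0.39106.
Difference = 0.0934.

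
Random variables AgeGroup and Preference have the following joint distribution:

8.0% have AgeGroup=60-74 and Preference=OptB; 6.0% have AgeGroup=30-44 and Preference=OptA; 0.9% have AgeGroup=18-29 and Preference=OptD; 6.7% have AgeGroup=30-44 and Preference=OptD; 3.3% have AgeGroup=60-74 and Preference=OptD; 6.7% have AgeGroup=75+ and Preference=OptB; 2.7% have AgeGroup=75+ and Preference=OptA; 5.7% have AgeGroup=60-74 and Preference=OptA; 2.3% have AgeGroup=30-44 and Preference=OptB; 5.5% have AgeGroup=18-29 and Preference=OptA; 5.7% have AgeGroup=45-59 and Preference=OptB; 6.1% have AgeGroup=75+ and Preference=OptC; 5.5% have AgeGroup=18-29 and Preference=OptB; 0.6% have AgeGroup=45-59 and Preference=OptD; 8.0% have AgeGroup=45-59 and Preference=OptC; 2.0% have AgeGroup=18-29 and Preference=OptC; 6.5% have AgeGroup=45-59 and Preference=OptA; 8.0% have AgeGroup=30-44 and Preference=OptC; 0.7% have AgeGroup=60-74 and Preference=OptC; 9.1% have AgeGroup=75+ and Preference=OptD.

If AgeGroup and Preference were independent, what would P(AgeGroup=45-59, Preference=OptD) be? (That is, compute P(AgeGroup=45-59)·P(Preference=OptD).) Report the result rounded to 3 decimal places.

P(AgeGroup=45-59) = 0.065 + 0.057 + 0.080 + 0.006 = 0.208.
P(Preference=OptD) = 0.009 + 0.067 + 0.006 + 0.033 + 0.091 = 0.206.
Product: 0.208 × 0.206 = 0.043.

0.043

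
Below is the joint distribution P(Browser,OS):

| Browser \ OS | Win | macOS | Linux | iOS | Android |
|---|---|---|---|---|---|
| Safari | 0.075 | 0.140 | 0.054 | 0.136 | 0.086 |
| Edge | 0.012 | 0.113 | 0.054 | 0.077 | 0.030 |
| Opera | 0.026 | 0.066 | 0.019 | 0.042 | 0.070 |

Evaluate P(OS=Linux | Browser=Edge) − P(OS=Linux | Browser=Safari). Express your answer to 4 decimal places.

0.0788

P(Browser=Edge) = 0.012 + 0.113 + 0.054 + 0.077 + 0.030 = 0.286; P(OS=Linux | Browser=Edge) = 0.054/0.286 = 0.18881.
P(Browser=Safari) = 0.075 + 0.140 + 0.054 + 0.136 + 0.086 = 0.491; P(OS=Linux | Browser=Safari) = 0.054/0.491 = 0.10998.
Difference = 0.0788.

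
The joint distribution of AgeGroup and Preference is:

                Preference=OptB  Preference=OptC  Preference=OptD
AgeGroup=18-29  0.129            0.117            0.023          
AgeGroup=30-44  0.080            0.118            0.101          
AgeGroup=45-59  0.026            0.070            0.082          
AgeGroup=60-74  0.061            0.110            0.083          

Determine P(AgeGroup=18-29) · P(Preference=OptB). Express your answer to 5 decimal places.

P(AgeGroup=18-29) = 0.129 + 0.117 + 0.023 = 0.269.
P(Preference=OptB) = 0.129 + 0.080 + 0.026 + 0.061 = 0.296.
Product: 0.269 × 0.296 = 0.07962.

0.07962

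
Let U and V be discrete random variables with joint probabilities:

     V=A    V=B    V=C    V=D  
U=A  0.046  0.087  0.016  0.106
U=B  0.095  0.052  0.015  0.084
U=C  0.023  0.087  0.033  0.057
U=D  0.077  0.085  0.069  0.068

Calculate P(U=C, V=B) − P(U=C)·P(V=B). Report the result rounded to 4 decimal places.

0.0248

P(U=C) = 0.023 + 0.087 + 0.033 + 0.057 = 0.200.
P(V=B) = 0.087 + 0.052 + 0.087 + 0.085 = 0.311.
P(U=C, V=B) − P(U=C)P(V=B) = 0.087 − 0.200×0.311 = 0.0248.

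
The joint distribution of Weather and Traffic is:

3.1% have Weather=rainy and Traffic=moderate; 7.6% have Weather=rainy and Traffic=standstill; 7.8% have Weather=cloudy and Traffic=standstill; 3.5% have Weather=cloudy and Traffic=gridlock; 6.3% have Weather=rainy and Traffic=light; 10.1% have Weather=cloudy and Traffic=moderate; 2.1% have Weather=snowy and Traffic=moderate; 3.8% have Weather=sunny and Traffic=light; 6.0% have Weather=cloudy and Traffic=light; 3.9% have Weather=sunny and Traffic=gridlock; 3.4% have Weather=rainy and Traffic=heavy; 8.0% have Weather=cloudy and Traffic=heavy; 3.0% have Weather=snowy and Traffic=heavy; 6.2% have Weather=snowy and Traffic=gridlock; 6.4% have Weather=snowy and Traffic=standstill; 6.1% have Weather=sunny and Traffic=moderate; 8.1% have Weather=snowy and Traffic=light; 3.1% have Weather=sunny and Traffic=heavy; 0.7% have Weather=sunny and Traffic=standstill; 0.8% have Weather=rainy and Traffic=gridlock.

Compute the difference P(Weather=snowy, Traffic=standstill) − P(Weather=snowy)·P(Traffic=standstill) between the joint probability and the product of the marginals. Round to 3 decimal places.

0.006

P(Weather=snowy) = 0.081 + 0.021 + 0.030 + 0.062 + 0.064 = 0.258.
P(Traffic=standstill) = 0.007 + 0.078 + 0.076 + 0.064 = 0.225.
P(Weather=snowy, Traffic=standstill) − P(Weather=snowy)P(Traffic=standstill) = 0.064 − 0.258×0.225 = 0.006.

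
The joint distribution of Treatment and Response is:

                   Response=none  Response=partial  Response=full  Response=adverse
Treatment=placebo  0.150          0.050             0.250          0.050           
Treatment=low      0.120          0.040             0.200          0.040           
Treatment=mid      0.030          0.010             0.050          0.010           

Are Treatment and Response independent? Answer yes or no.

yes

Every cell satisfies P(Treatment,Response) = P(Treatment)·P(Response). For instance P(Treatment=placebo) = 0.500, P(Response=partial) = 0.100, and 0.500×0.100 = 0.050 matches the joint entry. So Treatment and Response are independent.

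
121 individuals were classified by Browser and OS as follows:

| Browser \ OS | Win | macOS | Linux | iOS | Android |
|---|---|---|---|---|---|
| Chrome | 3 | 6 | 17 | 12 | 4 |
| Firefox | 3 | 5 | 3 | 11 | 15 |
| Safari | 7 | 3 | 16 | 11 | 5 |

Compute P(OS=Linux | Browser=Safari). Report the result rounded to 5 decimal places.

Total with Browser=Safari: 7 + 3 + 16 + 11 + 5 = 42.
P(OS=Linux | Browser=Safari) = 16/42 = 0.38095.

0.38095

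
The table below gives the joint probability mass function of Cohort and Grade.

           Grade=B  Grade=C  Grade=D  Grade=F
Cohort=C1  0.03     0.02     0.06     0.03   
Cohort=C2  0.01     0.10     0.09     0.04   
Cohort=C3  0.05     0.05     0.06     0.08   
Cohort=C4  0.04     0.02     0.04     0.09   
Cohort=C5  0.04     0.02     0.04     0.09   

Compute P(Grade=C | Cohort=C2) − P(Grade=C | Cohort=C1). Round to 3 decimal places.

P(Cohort=C2) = 0.01 + 0.10 + 0.09 + 0.04 = 0.24; P(Grade=C | Cohort=C2) = 0.10/0.24 = 0.4167.
P(Cohort=C1) = 0.03 + 0.02 + 0.06 + 0.03 = 0.14; P(Grade=C | Cohort=C1) = 0.02/0.14 = 0.1429.
Difference = 0.274.

0.274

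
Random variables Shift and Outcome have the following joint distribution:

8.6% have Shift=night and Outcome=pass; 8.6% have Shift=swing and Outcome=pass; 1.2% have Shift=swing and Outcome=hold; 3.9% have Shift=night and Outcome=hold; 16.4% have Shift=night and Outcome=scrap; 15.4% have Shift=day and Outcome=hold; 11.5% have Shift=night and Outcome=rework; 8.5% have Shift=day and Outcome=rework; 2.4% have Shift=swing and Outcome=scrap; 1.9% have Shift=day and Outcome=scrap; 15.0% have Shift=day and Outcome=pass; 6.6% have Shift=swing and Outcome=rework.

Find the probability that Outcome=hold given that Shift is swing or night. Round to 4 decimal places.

0.0861

P(Shift=swing) = 0.086 + 0.066 + 0.024 + 0.012 = 0.188.
P(Shift=night) = 0.086 + 0.115 + 0.164 + 0.039 = 0.404.
P(Shift ∈ {swing, night}) = 0.188 + 0.404 = 0.592; P(Outcome=hold, Shift ∈ {swing, night}) = 0.012 + 0.039 = 0.051.
P(Outcome=hold | Shift ∈ {swing, night}) = 0.051/0.592 = 0.0861.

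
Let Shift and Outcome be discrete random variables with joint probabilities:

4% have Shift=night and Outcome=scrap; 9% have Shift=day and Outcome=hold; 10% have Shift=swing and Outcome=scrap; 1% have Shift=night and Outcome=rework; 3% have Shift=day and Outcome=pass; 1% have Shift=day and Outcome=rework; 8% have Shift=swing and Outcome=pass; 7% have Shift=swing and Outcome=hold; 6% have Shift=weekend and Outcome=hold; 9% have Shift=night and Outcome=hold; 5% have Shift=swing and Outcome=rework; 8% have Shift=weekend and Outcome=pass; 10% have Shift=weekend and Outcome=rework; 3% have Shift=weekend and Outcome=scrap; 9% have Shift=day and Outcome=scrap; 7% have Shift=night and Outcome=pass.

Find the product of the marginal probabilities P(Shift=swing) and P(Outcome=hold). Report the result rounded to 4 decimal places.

P(Shift=swing) = 0.08 + 0.05 + 0.10 + 0.07 = 0.30.
P(Outcome=hold) = 0.09 + 0.07 + 0.09 + 0.06 = 0.31.
Product: 0.30 × 0.31 = 0.0930.

0.0930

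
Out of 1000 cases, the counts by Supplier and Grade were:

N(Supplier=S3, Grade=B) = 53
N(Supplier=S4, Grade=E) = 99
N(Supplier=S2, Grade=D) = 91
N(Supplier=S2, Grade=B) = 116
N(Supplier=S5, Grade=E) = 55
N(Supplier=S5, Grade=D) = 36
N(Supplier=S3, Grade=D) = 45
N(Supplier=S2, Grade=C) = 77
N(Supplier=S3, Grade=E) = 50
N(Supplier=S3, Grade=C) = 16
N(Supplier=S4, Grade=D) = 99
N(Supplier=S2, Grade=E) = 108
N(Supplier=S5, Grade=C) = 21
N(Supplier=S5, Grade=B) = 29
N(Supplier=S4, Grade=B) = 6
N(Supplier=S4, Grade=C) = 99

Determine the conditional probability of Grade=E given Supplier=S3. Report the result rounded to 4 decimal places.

0.3049

Total with Supplier=S3: 53 + 16 + 45 + 50 = 164.
P(Grade=E | Supplier=S3) = 50/164 = 0.3049.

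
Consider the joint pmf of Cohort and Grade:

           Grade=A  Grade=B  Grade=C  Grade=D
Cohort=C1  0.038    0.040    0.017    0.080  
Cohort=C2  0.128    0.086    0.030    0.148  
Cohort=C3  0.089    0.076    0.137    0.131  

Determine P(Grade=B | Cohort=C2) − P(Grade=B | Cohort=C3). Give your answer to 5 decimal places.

P(Cohort=C2) = 0.128 + 0.086 + 0.030 + 0.148 = 0.392; P(Grade=B | Cohort=C2) = 0.086/0.392 = 0.219388.
P(Cohort=C3) = 0.089 + 0.076 + 0.137 + 0.131 = 0.433; P(Grade=B | Cohort=C3) = 0.076/0.433 = 0.175520.
Difference = 0.04387.

0.04387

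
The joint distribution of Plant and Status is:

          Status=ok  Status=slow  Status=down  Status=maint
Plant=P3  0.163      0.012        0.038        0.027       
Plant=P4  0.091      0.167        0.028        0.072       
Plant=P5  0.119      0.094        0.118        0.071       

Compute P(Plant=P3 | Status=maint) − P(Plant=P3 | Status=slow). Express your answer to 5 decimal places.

P(Status=maint) = 0.027 + 0.072 + 0.071 = 0.170; P(Plant=P3 | Status=maint) = 0.027/0.170 = 0.158824.
P(Status=slow) = 0.012 + 0.167 + 0.094 = 0.273; P(Plant=P3 | Status=slow) = 0.012/0.273 = 0.043956.
Difference = 0.11487.

0.11487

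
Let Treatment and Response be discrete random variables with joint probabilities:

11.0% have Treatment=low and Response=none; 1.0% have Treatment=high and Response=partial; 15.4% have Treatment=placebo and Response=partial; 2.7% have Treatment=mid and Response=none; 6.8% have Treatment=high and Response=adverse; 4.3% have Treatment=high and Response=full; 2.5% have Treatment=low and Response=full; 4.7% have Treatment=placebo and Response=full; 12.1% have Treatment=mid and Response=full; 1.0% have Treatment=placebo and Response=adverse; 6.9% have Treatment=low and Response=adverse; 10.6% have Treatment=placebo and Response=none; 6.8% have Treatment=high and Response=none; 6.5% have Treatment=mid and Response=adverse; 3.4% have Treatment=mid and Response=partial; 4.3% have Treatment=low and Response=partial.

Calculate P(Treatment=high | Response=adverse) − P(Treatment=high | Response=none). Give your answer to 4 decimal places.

P(Response=adverse) = 0.010 + 0.069 + 0.065 + 0.068 = 0.212; P(Treatment=high | Response=adverse) = 0.068/0.212 = 0.32075.
P(Response=none) = 0.106 + 0.110 + 0.027 + 0.068 = 0.311; P(Treatment=high | Response=none) = 0.068/0.311 = 0.21865.
Difference = 0.1021.

0.1021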